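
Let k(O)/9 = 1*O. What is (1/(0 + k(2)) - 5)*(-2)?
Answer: 89/9 ≈ 9.8889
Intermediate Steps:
k(O) = 9*O (k(O) = 9*(1*O) = 9*O)
(1/(0 + k(2)) - 5)*(-2) = (1/(0 + 9*2) - 5)*(-2) = (1/(0 + 18) - 5)*(-2) = (1/18 - 5)*(-2) = -89/18*(-2) = 89/9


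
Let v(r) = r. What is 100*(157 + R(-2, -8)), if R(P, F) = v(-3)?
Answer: 15400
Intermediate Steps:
R(P, F) = -3
100*(157 + R(-2, -8)) = 100*(157 - 3) = 100*154 = 15400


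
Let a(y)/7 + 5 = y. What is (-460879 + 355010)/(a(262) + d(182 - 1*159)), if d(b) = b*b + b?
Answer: -105869/2351 ≈ -45.031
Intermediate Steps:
d(b) = b + b² (d(b) = b² + b = b + b²)
a(y) = -35 + 7*y
(-460879 + 355010)/(a(262) + d(182 - 1*159)) = (-460879 + 355010)/((-35 + 7*262) + (182 - 1*159)*(1 + (182 - 1*159))) = -105869/((-35 + 1834) + (182 - 159)*(1 + (182 - 159))) = -105869/(1799 + 23*(1 + 23)) = -105869/(1799 + 23*24) = -105869/(1799 + 552) = -105869/2351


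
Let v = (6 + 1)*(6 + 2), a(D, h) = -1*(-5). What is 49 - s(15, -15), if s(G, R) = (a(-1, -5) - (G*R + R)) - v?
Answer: -140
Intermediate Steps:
a(D, h) = 5
v = 56 (v = 7*8 = 56)
s(G, R) = -51 - R - G*R (s(G, R) = (5 - (G*R + R)) - 1*56 = (5 - (R + G*R)) - 56 = (5 + (-R - G*R)) - 56 = (5 - R - G*R) - 56 = -51 - R - G*R)
49 - s(15, -15) = 49 - (-51 - 1*(-15) - 1*15*(-15)) = 49 - (-51 + 15 + 225) = 49 - 1*189 = 49 - 189 = -140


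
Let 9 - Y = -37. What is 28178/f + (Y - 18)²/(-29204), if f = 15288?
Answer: 2068685/1138956 ≈ 1.8163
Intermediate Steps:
Y = 46 (Y = 9 - 1*(-37) = 9 + 37 = 46)
28178/f + (Y - 18)²/(-29204) = 28178/15288 + (46 - 18)²/(-29204) = 28178*(1/15288) + 28²*(-1/29204) = 14089/7644 + 784*(-1/29204) = 14089/7644 - 4/149 = 2068685/1138956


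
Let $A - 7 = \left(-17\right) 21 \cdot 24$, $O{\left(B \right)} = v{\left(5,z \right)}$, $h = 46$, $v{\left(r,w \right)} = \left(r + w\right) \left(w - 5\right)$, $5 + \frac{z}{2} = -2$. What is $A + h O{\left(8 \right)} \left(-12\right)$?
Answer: $-102953$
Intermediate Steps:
$z = -14$ ($z = -10 + 2 \left(-2\right) = -10 - 4 = -14$)
$v{\left(r,w \right)} = \left(-5 + w\right) \left(r + w\right)$ ($v{\left(r,w \right)} = \left(r + w\right) \left(-5 + w\right) = \left(-5 + w\right) \left(r + w\right)$)
$O{\left(B \right)} = 171$ ($O{\left(B \right)} = \left(-14\right)^{2} - 25 - -70 + 5 \left(-14\right) = 196 - 25 + 70 - 70 = 171$)
$A = -8561$ ($A = 7 + \left(-17\right) 21 \cdot 24 = 7 - 8568 = -8561$)
$A + h O{\left(8 \right)} \left(-12\right) = -8561 + 46 \cdot 171 \left(-12\right) = -8561 + 7866 \left(-12\right) = -8561 - 94392 = -102953$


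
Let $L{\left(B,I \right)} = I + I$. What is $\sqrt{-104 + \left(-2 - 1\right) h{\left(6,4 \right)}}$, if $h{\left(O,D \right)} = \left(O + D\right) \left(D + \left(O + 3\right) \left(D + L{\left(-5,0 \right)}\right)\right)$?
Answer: $2 i \sqrt{326} \approx 36.111 i$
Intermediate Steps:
$L{\left(B,I \right)} = 2 I$
$h{\left(O,D \right)} = \left(D + O\right) \left(D + D \left(3 + O\right)\right)$ ($h{\left(O,D \right)} = \left(O + D\right) \left(D + \left(O + 3\right) \left(D + 2 \cdot 0\right)\right) = \left(D + O\right) \left(D + \left(3 + O\right) \left(D + 0\right)\right) = \left(D + O\right) \left(D + \left(3 + O\right) D\right) = \left(D + O\right) \left(D + D \left(3 + O\right)\right)$)
$\sqrt{-104 + \left(-2 - 1\right) h{\left(6,4 \right)}} = \sqrt{-104 + \left(-2 - 1\right) 4 \left(6^{2} + 4 \cdot 4 + 4 \cdot 6 + 4 \cdot 6\right)} = \sqrt{-104 - 3 \cdot 4 \left(36 + 16 + 24 + 24\right)} = \sqrt{-104 - 3 \cdot 4 \cdot 100} = \sqrt{-104 - 1200} = \sqrt{-1304} = 2 i \sqrt{326}$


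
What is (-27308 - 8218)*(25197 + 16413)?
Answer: -1478236860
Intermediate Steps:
(-27308 - 8218)*(25197 + 16413) = -35526*41610 = -1478236860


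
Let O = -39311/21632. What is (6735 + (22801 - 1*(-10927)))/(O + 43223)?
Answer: 875295616/934960625 ≈ 0.93618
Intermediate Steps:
O = -39311/21632 (O = -39311*1/21632 = -39311/21632 ≈ -1.8173)
(6735 + (22801 - 1*(-10927)))/(O + 43223) = (6735 + (22801 - 1*(-10927)))/(-39311/21632 + 43223) = (6735 + (22801 + 10927))/(934960625/21632) = (6735 + 33728)*(21632/934960625) = 40463*(21632/934960625) = 875295616/934960625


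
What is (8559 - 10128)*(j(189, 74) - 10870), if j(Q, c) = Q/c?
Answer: 1261775679/74 ≈ 1.7051e+7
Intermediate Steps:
(8559 - 10128)*(j(189, 74) - 10870) = (8559 - 10128)*(189/74 - 10870) = -1569*(189*(1/74) - 10870) = -1569*(189/74 - 10870) = -1569*(-804191/74) = 1261775679/74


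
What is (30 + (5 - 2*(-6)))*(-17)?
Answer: -799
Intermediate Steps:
(30 + (5 - 2*(-6)))*(-17) = (30 + (5 + 12))*(-17) = (30 + 17)*(-17) = 47*(-17) = -799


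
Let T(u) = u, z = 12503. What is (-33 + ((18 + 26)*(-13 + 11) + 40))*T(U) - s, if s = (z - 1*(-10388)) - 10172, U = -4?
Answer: -12395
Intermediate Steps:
s = 12719 (s = (12503 - 1*(-10388)) - 10172 = (12503 + 10388) - 10172 = 22891 - 10172 = 12719)
(-33 + ((18 + 26)*(-13 + 11) + 40))*T(U) - s = (-33 + ((18 + 26)*(-13 + 11) + 40))*(-4) - 1*12719 = (-33 + (44*(-2) + 40))*(-4) - 12719 = (-33 + (-88 + 40))*(-4) - 12719 = (-33 - 48)*(-4) - 12719 = -81*(-4) - 12719 = 324 - 12719 = -12395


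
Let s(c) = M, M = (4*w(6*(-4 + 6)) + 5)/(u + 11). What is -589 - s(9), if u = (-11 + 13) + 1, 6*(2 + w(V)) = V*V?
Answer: -8339/14 ≈ -595.64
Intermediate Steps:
w(V) = -2 + V²/6 (w(V) = -2 + (V*V)/6 = -2 + V²/6)
u = 3 (u = 2 + 1 = 3)
M = 93/14 (M = (4*(-2 + (6*(-4 + 6))²/6) + 5)/(3 + 11) = (4*(-2 + (6*2)²/6) + 5)/14 = (4*(-2 + (⅙)*12²) + 5)*(1/14) = (4*(-2 + (⅙)*144) + 5)*(1/14) = (4*(-2 + 24) + 5)*(1/14) = (4*22 + 5)*(1/14) = (88 + 5)*(1/14) = 93*(1/14) = 93/14 ≈ 6.6429)
s(c) = 93/14
-589 - s(9) = -589 - 1*93/14 = -589 - 93/14 = -8339/14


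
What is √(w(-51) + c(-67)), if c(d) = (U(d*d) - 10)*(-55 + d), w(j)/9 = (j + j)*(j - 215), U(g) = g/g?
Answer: 3*√27254 ≈ 495.26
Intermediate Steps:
U(g) = 1
w(j) = 18*j*(-215 + j) (w(j) = 9*((j + j)*(j - 215)) = 9*((2*j)*(-215 + j)) = 9*(2*j*(-215 + j)) = 18*j*(-215 + j))
c(d) = 495 - 9*d (c(d) = (1 - 10)*(-55 + d) = -9*(-55 + d) = 495 - 9*d)
√(w(-51) + c(-67)) = √(18*(-51)*(-215 - 51) + (495 - 9*(-67))) = √(18*(-51)*(-266) + (495 + 603)) = √(244188 + 1098) = √245286 = 3*√27254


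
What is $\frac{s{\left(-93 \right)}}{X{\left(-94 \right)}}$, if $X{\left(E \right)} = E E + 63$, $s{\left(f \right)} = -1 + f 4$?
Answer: $- \frac{373}{8899} \approx -0.041915$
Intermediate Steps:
$s{\left(f \right)} = -1 + 4 f$
$X{\left(E \right)} = 63 + E^{2}$ ($X{\left(E \right)} = E^{2} + 63 = 63 + E^{2}$)
$\frac{s{\left(-93 \right)}}{X{\left(-94 \right)}} = \frac{-1 + 4 \left(-93\right)}{63 + \left(-94\right)^{2}} = \frac{-1 - 372}{63 + 8836} = - \frac{373}{8899}$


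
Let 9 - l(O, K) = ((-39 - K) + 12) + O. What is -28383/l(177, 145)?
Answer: -28383/4 ≈ -7095.8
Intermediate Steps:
l(O, K) = 36 + K - O (l(O, K) = 9 - (((-39 - K) + 12) + O) = 9 - ((-27 - K) + O) = 9 - (-27 + O - K) = 9 + (27 + K - O) = 36 + K - O)
-28383/l(177, 145) = -28383/(36 + 145 - 1*177) = -28383/(36 + 145 - 177) = -28383/4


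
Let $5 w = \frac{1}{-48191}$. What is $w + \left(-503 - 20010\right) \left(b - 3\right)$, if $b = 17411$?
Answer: $- \frac{86042694200321}{240955} \approx -3.5709 \cdot 10^{8}$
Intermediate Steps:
$w = - \frac{1}{240955}$ ($w = \frac{1}{5 \left(-48191\right)} = \frac{1}{5} \left(- \frac{1}{48191}\right) = - \frac{1}{240955} \approx -4.1502 \cdot 10^{-6}$)
$w + \left(-503 - 20010\right) \left(b - 3\right) = - \frac{1}{240955} + \left(-503 - 20010\right) \left(17411 - 3\right) = - \frac{1}{240955} - 357090304 = - \frac{86042694200321}{240955}$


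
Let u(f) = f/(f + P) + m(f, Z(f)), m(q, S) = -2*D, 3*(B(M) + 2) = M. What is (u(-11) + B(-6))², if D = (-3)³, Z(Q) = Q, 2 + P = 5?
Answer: 168921/64 ≈ 2639.4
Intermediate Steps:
P = 3 (P = -2 + 5 = 3)
D = -27
B(M) = -2 + M/3
m(q, S) = 54 (m(q, S) = -2*(-27) = 54)
u(f) = 54 + f/(3 + f) (u(f) = f/(f + 3) + 54 = f/(3 + f) + 54 = 54 + f/(3 + f))
(u(-11) + B(-6))² = ((162 + 55*(-11))/(3 - 11) + (-2 + (⅓)*(-6)))² = ((162 - 605)/(-8) + (-2 - 2))² = (-⅛*(-443) - 4)² = (443/8 - 4)² = (411/8)² = 168921/64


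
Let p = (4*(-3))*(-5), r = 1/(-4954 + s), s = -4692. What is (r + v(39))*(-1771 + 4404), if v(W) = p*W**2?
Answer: 2317813994047/9646 ≈ 2.4029e+8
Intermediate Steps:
r = -1/9646 (r = 1/(-4954 - 4692) = 1/(-9646) = -1/9646 ≈ -0.00010367)
p = 60 (p = -12*(-5) = 60)
v(W) = 60*W**2
(r + v(39))*(-1771 + 4404) = (-1/9646 + 60*39**2)*(-1771 + 4404) = (-1/9646 + 60*1521)*2633 = (-1/9646 + 91260)*2633 = (880293959/9646)*2633 = 2317813994047/9646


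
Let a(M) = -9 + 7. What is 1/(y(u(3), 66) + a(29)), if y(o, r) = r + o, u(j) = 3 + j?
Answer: 1/70 ≈ 0.014286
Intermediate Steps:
y(o, r) = o + r
a(M) = -2
1/(y(u(3), 66) + a(29)) = 1/(((3 + 3) + 66) - 2) = 1/((6 + 66) - 2) = 1/(72 - 2) = 1/70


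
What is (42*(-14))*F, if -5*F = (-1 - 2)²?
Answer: 5292/5 ≈ 1058.4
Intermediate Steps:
F = -9/5 (F = -(-1 - 2)²/5 = -⅕*(-3)² = -⅕*9 = -9/5 ≈ -1.8000)
(42*(-14))*F = (42*(-14))*(-9/5) = -588*(-9/5) = 5292/5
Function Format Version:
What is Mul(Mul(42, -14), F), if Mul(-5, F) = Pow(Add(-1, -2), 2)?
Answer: Rational(5292, 5) ≈ 1058.4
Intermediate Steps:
F = Rational(-9, 5) (F = Mul(Rational(-1, 5), Pow(Add(-1, -2), 2)) = Mul(Rational(-1, 5), Pow(-3, 2)) = Mul(Rational(-1, 5), 9) = Rational(-9, 5) ≈ -1.8000)
Mul(Mul(42, -14), F) = Mul(Mul(42, -14), Rational(-9, 5)) = Mul(-588, Rational(-9, 5)) = Rational(5292, 5)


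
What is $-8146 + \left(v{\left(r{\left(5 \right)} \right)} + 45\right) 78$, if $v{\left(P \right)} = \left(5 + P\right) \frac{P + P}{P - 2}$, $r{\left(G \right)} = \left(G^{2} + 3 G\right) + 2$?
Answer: $\frac{15313}{5} \approx 3062.6$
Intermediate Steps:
$r{\left(G \right)} = 2 + G^{2} + 3 G$
$v{\left(P \right)} = \frac{2 P \left(5 + P\right)}{-2 + P}$ ($v{\left(P \right)} = \left(5 + P\right) \frac{2 P}{-2 + P} = \frac{2 P \left(5 + P\right)}{-2 + P}$)
$-8146 + \left(v{\left(r{\left(5 \right)} \right)} + 45\right) 78 = -8146 + \left(\frac{2 \left(2 + 5^{2} + 3 \cdot 5\right) \left(5 + \left(2 + 5^{2} + 3 \cdot 5\right)\right)}{-2 + \left(2 + 5^{2} + 3 \cdot 5\right)} + 45\right) 78 = -8146 + \left(\frac{2 \left(2 + 25 + 15\right) \left(5 + \left(2 + 25 + 15\right)\right)}{-2 + \left(2 + 25 + 15\right)} + 45\right) 78 = -8146 + \left(2 \cdot 42 \frac{1}{-2 + 42} \left(5 + 42\right) + 45\right) 78 = -8146 + \left(2 \cdot 42 \cdot \frac{1}{40} \cdot 47 + 45\right) 78 = -8146 + \left(\frac{987}{10} + 45\right) 78 = -8146 + \frac{1437}{10} \cdot 78 = -8146 + \frac{56043}{5} = \frac{15313}{5}$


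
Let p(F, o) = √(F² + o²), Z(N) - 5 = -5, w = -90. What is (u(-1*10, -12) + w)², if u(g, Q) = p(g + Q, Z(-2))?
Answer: 4624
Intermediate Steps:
Z(N) = 0 (Z(N) = 5 - 5 = 0)
u(g, Q) = √((Q + g)²) (u(g, Q) = √((g + Q)² + 0²) = √((Q + g)² + 0) = √((Q + g)²))
(u(-1*10, -12) + w)² = (√((-12 - 1*10)²) - 90)² = (√((-12 - 10)²) - 90)² = (√((-22)²) - 90)² = (√484 - 90)² = (22 - 90)² = (-68)² = 4624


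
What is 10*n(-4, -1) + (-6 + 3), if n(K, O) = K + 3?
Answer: -13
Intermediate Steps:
n(K, O) = 3 + K
10*n(-4, -1) + (-6 + 3) = 10*(3 - 4) + (-6 + 3) = 10*(-1) - 3 = -10 - 3 = -13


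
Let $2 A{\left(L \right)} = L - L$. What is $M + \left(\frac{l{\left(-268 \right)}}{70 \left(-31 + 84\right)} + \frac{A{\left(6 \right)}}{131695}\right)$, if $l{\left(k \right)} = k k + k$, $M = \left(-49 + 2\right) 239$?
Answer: $- \frac{20801437}{1855} \approx -11214.0$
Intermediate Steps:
$A{\left(L \right)} = 0$ ($A{\left(L \right)} = \frac{L - L}{2} = \frac{1}{2} \cdot 0 = 0$)
$M = -11233$ ($M = \left(-47\right) 239 = -11233$)
$l{\left(k \right)} = k + k^{2}$ ($l{\left(k \right)} = k^{2} + k = k + k^{2}$)
$M + \left(\frac{l{\left(-268 \right)}}{70 \left(-31 + 84\right)} + \frac{A{\left(6 \right)}}{131695}\right) = -11233 + \left(\frac{\left(-268\right) \left(1 - 268\right)}{70 \left(-31 + 84\right)} + \frac{0}{131695}\right) = -11233 + \left(\frac{\left(-268\right) \left(-267\right)}{70 \cdot 53} + 0 \cdot \frac{1}{131695}\right) = -11233 + \left(\frac{71556}{3710} + 0\right) = -11233 + \left(71556 \cdot \frac{1}{3710} + 0\right) = -11233 + \left(\frac{35778}{1855} + 0\right) = -11233 + \frac{35778}{1855} = - \frac{20801437}{1855}$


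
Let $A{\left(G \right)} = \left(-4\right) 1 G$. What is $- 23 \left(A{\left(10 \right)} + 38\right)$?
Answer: $46$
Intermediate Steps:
$A{\left(G \right)} = - 4 G$
$- 23 \left(A{\left(10 \right)} + 38\right) = - 23 \left(\left(-4\right) 10 + 38\right) = - 23 \left(-40 + 38\right) = \left(-23\right) \left(-2\right) = 46$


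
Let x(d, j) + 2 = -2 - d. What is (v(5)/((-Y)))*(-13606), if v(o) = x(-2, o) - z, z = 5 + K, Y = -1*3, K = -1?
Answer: 27212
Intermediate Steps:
x(d, j) = -4 - d (x(d, j) = -2 + (-2 - d) = -4 - d)
Y = -3
z = 4 (z = 5 - 1 = 4)
v(o) = -6 (v(o) = (-4 - 1*(-2)) - 1*4 = (-4 + 2) - 4 = -2 - 4 = -6)
(v(5)/((-Y)))*(-13606) = -6/((-1*(-3)))*(-13606) = -6/3*(-13606) = -6*1/3*(-13606) = -2*(-13606) = 27212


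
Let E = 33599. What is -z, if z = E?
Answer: -33599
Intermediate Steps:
z = 33599
-z = -1*33599 = -33599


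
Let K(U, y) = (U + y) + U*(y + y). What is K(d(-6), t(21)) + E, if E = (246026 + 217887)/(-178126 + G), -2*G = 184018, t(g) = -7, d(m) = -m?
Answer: -807772/9315 ≈ -86.717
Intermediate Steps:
G = -92009 (G = -½*184018 = -92009)
K(U, y) = U + y + 2*U*y (K(U, y) = (U + y) + U*(2*y) = (U + y) + 2*U*y = U + y + 2*U*y)
E = -15997/9315 (E = (246026 + 217887)/(-178126 - 92009) = 463913/(-270135) = 463913*(-1/270135) = -15997/9315 ≈ -1.7173)
K(d(-6), t(21)) + E = (-1*(-6) - 7 + 2*(-1*(-6))*(-7)) - 15997/9315 = (6 - 7 + 2*6*(-7)) - 15997/9315 = (6 - 7 - 84) - 15997/9315 = -85 - 15997/9315 = -807772/9315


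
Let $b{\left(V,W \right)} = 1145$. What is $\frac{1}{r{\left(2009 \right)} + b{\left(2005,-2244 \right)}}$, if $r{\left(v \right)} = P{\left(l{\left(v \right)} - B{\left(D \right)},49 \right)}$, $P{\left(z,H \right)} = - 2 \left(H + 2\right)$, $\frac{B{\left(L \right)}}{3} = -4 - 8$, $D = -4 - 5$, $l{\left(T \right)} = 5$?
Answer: $\frac{1}{1043} \approx 0.00095877$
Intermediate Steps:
$D = -9$
$B{\left(L \right)} = -36$ ($B{\left(L \right)} = 3 \left(-4 - 8\right) = 3 \left(-12\right) = -36$)
$P{\left(z,H \right)} = -4 - 2 H$ ($P{\left(z,H \right)} = - 2 \left(2 + H\right) = -4 - 2 H$)
$r{\left(v \right)} = -102$ ($r{\left(v \right)} = -4 - 98 = -102$)
$\frac{1}{r{\left(2009 \right)} + b{\left(2005,-2244 \right)}} = \frac{1}{-102 + 1145} = \frac{1}{1043}$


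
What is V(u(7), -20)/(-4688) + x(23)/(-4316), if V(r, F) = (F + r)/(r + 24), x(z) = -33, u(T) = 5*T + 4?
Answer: 2416087/318676176 ≈ 0.0075816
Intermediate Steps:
u(T) = 4 + 5*T
V(r, F) = (F + r)/(24 + r)
V(u(7), -20)/(-4688) + x(23)/(-4316) = ((-20 + (4 + 5*7))/(24 + (4 + 5*7)))/(-4688) - 33/(-4316) = ((-20 + (4 + 35))/(24 + (4 + 35)))*(-1/4688) - 33*(-1/4316) = ((-20 + 39)/(24 + 39))*(-1/4688) + 33/4316 = (19/63)*(-1/4688) + 33/4316 = -19/295344 + 33/4316 = 2416087/318676176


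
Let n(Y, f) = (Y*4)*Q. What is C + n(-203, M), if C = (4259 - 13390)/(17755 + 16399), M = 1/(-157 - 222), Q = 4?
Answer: -110941323/34154 ≈ -3248.3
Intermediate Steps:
M = -1/379 (M = 1/(-379) = -1/379 ≈ -0.0026385)
n(Y, f) = 16*Y (n(Y, f) = (Y*4)*4 = (4*Y)*4 = 16*Y)
C = -9131/34154 ≈ -0.26735
C + n(-203, M) = -9131/34154 + 16*(-203) = -9131/34154 - 3248 = -110941323/34154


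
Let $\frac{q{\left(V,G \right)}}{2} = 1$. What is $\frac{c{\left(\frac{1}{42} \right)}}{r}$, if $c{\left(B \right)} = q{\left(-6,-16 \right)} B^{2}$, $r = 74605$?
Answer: $\frac{1}{65801610} \approx 1.5197 \cdot 10^{-8}$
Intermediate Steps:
$q{\left(V,G \right)} = 2$ ($q{\left(V,G \right)} = 2 \cdot 1 = 2$)
$c{\left(B \right)} = 2 B^{2}$
$\frac{c{\left(\frac{1}{42} \right)}}{r} = \frac{2 \left(\frac{1}{42}\right)^{2}}{74605} = \frac{2}{1764} \cdot \frac{1}{74605} = 2 \cdot \frac{1}{1764} \cdot \frac{1}{74605} = \frac{1}{882} \cdot \frac{1}{74605} = \frac{1}{65801610}$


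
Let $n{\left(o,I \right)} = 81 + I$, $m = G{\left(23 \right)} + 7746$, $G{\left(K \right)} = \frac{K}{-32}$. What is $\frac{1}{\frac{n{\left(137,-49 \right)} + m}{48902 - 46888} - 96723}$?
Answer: $- \frac{64448}{6233355031} \approx -1.0339 \cdot 10^{-5}$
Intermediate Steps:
$G{\left(K \right)} = - \frac{K}{32}$ ($G{\left(K \right)} = K \left(- \frac{1}{32}\right) = - \frac{K}{32}$)
$m = \frac{247849}{32}$ ($m = \left(- \frac{1}{32}\right) 23 + 7746 = - \frac{23}{32} + 7746 = \frac{247849}{32} \approx 7745.3$)
$\frac{1}{\frac{n{\left(137,-49 \right)} + m}{48902 - 46888} - 96723} = \frac{1}{\frac{\left(81 - 49\right) + \frac{247849}{32}}{48902 - 46888} - 96723} = \frac{1}{\frac{32 + \frac{247849}{32}}{2014} - 96723} = \frac{1}{\frac{248873}{32} \cdot \frac{1}{2014} - 96723} = \frac{1}{\frac{248873}{64448} - 96723} = \frac{1}{- \frac{6233355031}{64448}} = - \frac{64448}{6233355031}$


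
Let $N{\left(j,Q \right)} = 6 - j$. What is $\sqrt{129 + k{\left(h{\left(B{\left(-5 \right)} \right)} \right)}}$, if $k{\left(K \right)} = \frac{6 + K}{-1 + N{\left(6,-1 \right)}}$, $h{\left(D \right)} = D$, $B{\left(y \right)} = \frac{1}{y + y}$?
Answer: $\frac{\sqrt{12310}}{10} \approx 11.095$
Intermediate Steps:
$B{\left(y \right)} = \frac{1}{2 y}$
$k{\left(K \right)} = -6 - K$ ($k{\left(K \right)} = \frac{6 + K}{-1 + \left(6 - 6\right)} = \frac{6 + K}{-1 + 0} = \frac{6 + K}{-1} = \left(6 + K\right) \left(-1\right) = -6 - K$)
$\sqrt{129 + k{\left(h{\left(B{\left(-5 \right)} \right)} \right)}} = \sqrt{129 - \left(6 + \frac{1}{2 \left(-5\right)}\right)} = \sqrt{129 - \left(6 + \frac{1}{2} \left(- \frac{1}{5}\right)\right)} = \sqrt{129 - \frac{59}{10}} = \sqrt{\frac{1231}{10}} = \frac{\sqrt{12310}}{10}$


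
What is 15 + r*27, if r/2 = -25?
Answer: -1335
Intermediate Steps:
r = -50 (r = 2*(-25) = -50)
15 + r*27 = 15 - 50*27 = 15 - 1350 = -1335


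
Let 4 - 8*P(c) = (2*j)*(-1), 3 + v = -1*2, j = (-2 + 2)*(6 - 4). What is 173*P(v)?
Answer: 173/2 ≈ 86.500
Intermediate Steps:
j = 0 (j = 0*2 = 0)
v = -5 (v = -3 - 1*2 = -3 - 2 = -5)
P(c) = 1/2 (P(c) = 1/2 - 2*0*(-1)/8 = 1/2 - 0*(-1) = 1/2 - 1/8*0 = 1/2 + 0 = 1/2)
173*P(v) = 173*(1/2) = 173/2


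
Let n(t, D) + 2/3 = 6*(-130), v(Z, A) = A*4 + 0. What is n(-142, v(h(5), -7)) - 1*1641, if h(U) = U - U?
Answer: -7265/3 ≈ -2421.7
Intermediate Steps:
h(U) = 0
v(Z, A) = 4*A (v(Z, A) = 4*A + 0 = 4*A)
n(t, D) = -2342/3 (n(t, D) = -⅔ + 6*(-130) = -⅔ - 780 = -2342/3)
n(-142, v(h(5), -7)) - 1*1641 = -2342/3 - 1*1641 = -2342/3 - 1641 = -7265/3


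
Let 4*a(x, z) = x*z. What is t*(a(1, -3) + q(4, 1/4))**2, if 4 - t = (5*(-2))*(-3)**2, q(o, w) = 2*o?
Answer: 39527/8 ≈ 4940.9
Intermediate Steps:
a(x, z) = x*z/4 (a(x, z) = (x*z)/4 = x*z/4)
t = 94 (t = 4 - 5*(-2)*(-3)**2 = 4 - (-10)*9 = 4 - 1*(-90) = 4 + 90 = 94)
t*(a(1, -3) + q(4, 1/4))**2 = 94*((1/4)*1*(-3) + 2*4)**2 = 94*(-3/4 + 8)**2 = 94*(29/4)**2 = 94*(841/16) = 39527/8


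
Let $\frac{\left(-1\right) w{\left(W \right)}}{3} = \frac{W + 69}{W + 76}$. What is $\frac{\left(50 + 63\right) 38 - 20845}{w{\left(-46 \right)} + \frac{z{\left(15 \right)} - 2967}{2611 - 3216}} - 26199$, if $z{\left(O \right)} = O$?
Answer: $- \frac{101793789}{3121} \approx -32616.0$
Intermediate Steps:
$w{\left(W \right)} = - \frac{3 \left(69 + W\right)}{76 + W}$ ($w{\left(W \right)} = - 3 \frac{W + 69}{W + 76} = - 3 \frac{69 + W}{76 + W} = - \frac{3 \left(69 + W\right)}{76 + W}$)
$\frac{\left(50 + 63\right) 38 - 20845}{w{\left(-46 \right)} + \frac{z{\left(15 \right)} - 2967}{2611 - 3216}} - 26199 = \frac{\left(50 + 63\right) 38 - 20845}{\frac{3 \left(-69 - -46\right)}{76 - 46} + \frac{15 - 2967}{2611 - 3216}} - 26199 = \frac{113 \cdot 38 - 20845}{\frac{3 \left(-69 + 46\right)}{30} - \frac{2952}{-605}} - 26199 = \frac{4294 - 20845}{3 \cdot \frac{1}{30} \left(-23\right) - - \frac{2952}{605}} - 26199 = - \frac{16551}{- \frac{23}{10} + \frac{2952}{605}} - 26199 = - \frac{16551}{\frac{3121}{1210}} - 26199 = \left(-16551\right) \frac{1210}{3121} - 26199 = - \frac{20026710}{3121} - 26199 = - \frac{101793789}{3121}$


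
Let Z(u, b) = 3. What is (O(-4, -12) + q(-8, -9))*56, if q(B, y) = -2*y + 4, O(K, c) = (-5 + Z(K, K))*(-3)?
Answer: 1568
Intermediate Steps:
O(K, c) = 6 (O(K, c) = (-5 + 3)*(-3) = -2*(-3) = 6)
q(B, y) = 4 - 2*y
(O(-4, -12) + q(-8, -9))*56 = (6 + (4 - 2*(-9)))*56 = (6 + (4 + 18))*56 = (6 + 22)*56 = 28*56 = 1568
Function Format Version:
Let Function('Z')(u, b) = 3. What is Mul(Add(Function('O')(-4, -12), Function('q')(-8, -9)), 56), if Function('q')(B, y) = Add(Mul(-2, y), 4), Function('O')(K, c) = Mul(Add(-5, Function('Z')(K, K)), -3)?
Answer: 1568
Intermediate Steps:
Function('O')(K, c) = 6 (Function('O')(K, c) = Mul(Add(-5, 3), -3) = Mul(-2, -3) = 6)
Function('q')(B, y) = Add(4, Mul(-2, y))
Mul(Add(Function('O')(-4, -12), Function('q')(-8, -9)), 56) = Mul(Add(6, Add(4, Mul(-2, -9))), 56) = Mul(Add(6, Add(4, 18)), 56) = Mul(Add(6, 22), 56) = Mul(28, 56) = 1568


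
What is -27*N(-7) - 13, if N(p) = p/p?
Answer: -40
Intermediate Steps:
N(p) = 1
-27*N(-7) - 13 = -27*1 - 13 = -27 - 13 = -40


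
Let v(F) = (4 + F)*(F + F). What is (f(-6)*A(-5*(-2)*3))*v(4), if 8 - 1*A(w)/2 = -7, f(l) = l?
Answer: -11520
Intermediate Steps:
v(F) = 2*F*(4 + F) (v(F) = (4 + F)*(2*F) = 2*F*(4 + F))
A(w) = 30 (A(w) = 16 - 2*(-7) = 16 + 14 = 30)
(f(-6)*A(-5*(-2)*3))*v(4) = (-6*30)*(2*4*(4 + 4)) = -360*4*8 = -180*64 = -11520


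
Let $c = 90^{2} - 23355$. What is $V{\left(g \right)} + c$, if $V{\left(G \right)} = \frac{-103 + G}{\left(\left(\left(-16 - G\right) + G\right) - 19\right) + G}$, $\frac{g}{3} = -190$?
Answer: $- \frac{9228602}{605} \approx -15254.0$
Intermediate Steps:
$g = -570$ ($g = 3 \left(-190\right) = -570$)
$V{\left(G \right)} = \frac{-103 + G}{-35 + G}$ ($V{\left(G \right)} = \frac{-103 + G}{\left(-16 - 19\right) + G} = \frac{-103 + G}{-35 + G}$)
$c = -15255$ ($c = 8100 - 23355 = -15255$)
$V{\left(g \right)} + c = \frac{-103 - 570}{-35 - 570} - 15255 = \frac{1}{-605} \left(-673\right) - 15255 = \left(- \frac{1}{605}\right) \left(-673\right) - 15255 = \frac{673}{605} - 15255 = - \frac{9228602}{605}$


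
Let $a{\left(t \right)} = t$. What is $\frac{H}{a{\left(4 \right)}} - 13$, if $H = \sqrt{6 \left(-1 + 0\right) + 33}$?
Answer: $-13 + \frac{3 \sqrt{3}}{4} \approx -11.701$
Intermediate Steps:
$H = 3 \sqrt{3}$ ($H = \sqrt{6 \left(-1\right) + 33} = \sqrt{-6 + 33} = \sqrt{27} = 3 \sqrt{3} \approx 5.1962$)
$\frac{H}{a{\left(4 \right)}} - 13 = \frac{3 \sqrt{3}}{4} - 13 = -13 + \frac{3 \sqrt{3}}{4}$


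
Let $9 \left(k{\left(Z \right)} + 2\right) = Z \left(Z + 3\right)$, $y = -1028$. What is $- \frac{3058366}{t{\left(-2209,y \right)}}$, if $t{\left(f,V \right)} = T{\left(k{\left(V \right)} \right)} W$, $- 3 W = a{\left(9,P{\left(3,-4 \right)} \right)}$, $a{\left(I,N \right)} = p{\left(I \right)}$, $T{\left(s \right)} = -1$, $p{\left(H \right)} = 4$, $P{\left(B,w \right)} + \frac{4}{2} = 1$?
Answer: $- \frac{4587549}{2} \approx -2.2938 \cdot 10^{6}$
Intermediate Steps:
$P{\left(B,w \right)} = -1$ ($P{\left(B,w \right)} = -2 + 1 = -1$)
$k{\left(Z \right)} = -2 + \frac{Z \left(3 + Z\right)}{9}$ ($k{\left(Z \right)} = -2 + \frac{Z \left(Z + 3\right)}{9} = -2 + \frac{Z \left(3 + Z\right)}{9}$)
$a{\left(I,N \right)} = 4$
$W = - \frac{4}{3}$ ($W = \left(- \frac{1}{3}\right) 4 = - \frac{4}{3} \approx -1.3333$)
$t{\left(f,V \right)} = \frac{4}{3}$ ($t{\left(f,V \right)} = \left(-1\right) \left(- \frac{4}{3}\right) = \frac{4}{3}$)
$- \frac{3058366}{t{\left(-2209,y \right)}} = - \frac{3058366}{\frac{4}{3}} = \left(-3058366\right) \frac{3}{4} = - \frac{4587549}{2}$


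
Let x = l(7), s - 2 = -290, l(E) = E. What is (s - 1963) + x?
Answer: -2244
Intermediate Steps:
s = -288 (s = 2 - 290 = -288)
x = 7
(s - 1963) + x = (-288 - 1963) + 7 = -2251 + 7 = -2244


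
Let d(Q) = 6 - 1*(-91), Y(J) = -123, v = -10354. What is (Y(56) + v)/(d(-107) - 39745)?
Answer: 10477/39648 ≈ 0.26425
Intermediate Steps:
d(Q) = 97 (d(Q) = 6 + 91 = 97)
(Y(56) + v)/(d(-107) - 39745) = (-123 - 10354)/(97 - 39745) = -10477/(-39648) = -10477*(-1/39648) = 10477/39648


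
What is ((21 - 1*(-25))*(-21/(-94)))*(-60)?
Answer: -28980/47 ≈ -616.60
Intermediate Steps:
((21 - 1*(-25))*(-21/(-94)))*(-60) = ((21 + 25)*(-21*(-1/94)))*(-60) = (46*(21/94))*(-60) = (483/47)*(-60) = -28980/47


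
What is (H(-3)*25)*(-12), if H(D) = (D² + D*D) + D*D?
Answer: -8100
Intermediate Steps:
H(D) = 3*D² (H(D) = (D² + D²) + D² = 2*D² + D² = 3*D²)
(H(-3)*25)*(-12) = ((3*(-3)²)*25)*(-12) = ((3*9)*25)*(-12) = (27*25)*(-12) = 675*(-12) = -8100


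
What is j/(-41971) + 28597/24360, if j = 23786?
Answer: 620817727/1022413560 ≈ 0.60721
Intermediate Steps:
j/(-41971) + 28597/24360 = 23786/(-41971) + 28597/24360 = 23786*(-1/41971) + 28597*(1/24360) = -23786/41971 + 28597/24360 = 620817727/1022413560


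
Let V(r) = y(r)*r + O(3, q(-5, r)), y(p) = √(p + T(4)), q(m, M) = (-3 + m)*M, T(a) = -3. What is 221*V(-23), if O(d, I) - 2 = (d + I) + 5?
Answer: 42874 - 5083*I*√26 ≈ 42874.0 - 25918.0*I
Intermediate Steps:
q(m, M) = M*(-3 + m)
O(d, I) = 7 + I + d (O(d, I) = 2 + ((d + I) + 5) = 2 + ((I + d) + 5) = 2 + (5 + I + d) = 7 + I + d)
y(p) = √(-3 + p) (y(p) = √(p - 3) = √(-3 + p))
V(r) = 10 - 8*r + r*√(-3 + r) (V(r) = √(-3 + r)*r + (7 + r*(-3 - 5) + 3) = r*√(-3 + r) + (7 + r*(-8) + 3) = r*√(-3 + r) + (7 - 8*r + 3) = r*√(-3 + r) + (10 - 8*r) = 10 - 8*r + r*√(-3 + r))
221*V(-23) = 221*(10 - 8*(-23) - 23*√(-3 - 23)) = 221*(10 + 184 - 23*I*√26) = 221*(194 - 23*I*√26) = 42874 - 5083*I*√26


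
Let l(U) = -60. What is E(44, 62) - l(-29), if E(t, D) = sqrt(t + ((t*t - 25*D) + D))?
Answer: 60 + 2*sqrt(123) ≈ 82.181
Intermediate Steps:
E(t, D) = sqrt(t + t**2 - 24*D) (E(t, D) = sqrt(t + ((t**2 - 25*D) + D)) = sqrt(t + (t**2 - 24*D)) = sqrt(t + t**2 - 24*D))
E(44, 62) - l(-29) = sqrt(44 + 44**2 - 24*62) - 1*(-60) = sqrt(44 + 1936 - 1488) + 60 = sqrt(492) + 60 = 2*sqrt(123) + 60 = 60 + 2*sqrt(123)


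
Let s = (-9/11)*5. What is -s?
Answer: 45/11 ≈ 4.0909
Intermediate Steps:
s = -45/11 (s = ((1/11)*(-9))*5 = -9/11*5 = -45/11 ≈ -4.0909)
-s = -1*(-45/11) = 45/11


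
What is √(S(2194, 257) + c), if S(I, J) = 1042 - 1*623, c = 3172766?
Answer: √3173185 ≈ 1781.3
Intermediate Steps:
S(I, J) = 419 (S(I, J) = 1042 - 623 = 419)
√(S(2194, 257) + c) = √(419 + 3172766) = √3173185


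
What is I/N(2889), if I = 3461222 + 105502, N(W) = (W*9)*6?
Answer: 594454/26001 ≈ 22.863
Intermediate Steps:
N(W) = 54*W (N(W) = (9*W)*6 = 54*W)
I = 3566724
I/N(2889) = 3566724/((54*2889)) = 3566724/156006 = 3566724*(1/156006) = 594454/26001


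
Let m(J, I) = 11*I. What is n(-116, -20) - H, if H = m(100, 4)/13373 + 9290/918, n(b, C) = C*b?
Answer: 14178502459/6138207 ≈ 2309.9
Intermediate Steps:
H = 62137781/6138207 (H = (11*4)/13373 + 9290/918 = 44*(1/13373) + 9290*(1/918) = 44/13373 + 4645/459 = 62137781/6138207 ≈ 10.123)
n(-116, -20) - H = -20*(-116) - 1*62137781/6138207 = 2320 - 62137781/6138207 = 14178502459/6138207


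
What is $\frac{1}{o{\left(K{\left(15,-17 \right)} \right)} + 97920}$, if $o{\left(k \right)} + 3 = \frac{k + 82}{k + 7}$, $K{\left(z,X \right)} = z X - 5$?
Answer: $\frac{253}{24773179} \approx 1.0213 \cdot 10^{-5}$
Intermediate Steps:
$K{\left(z,X \right)} = -5 + X z$ ($K{\left(z,X \right)} = X z - 5 = -5 + X z$)
$o{\left(k \right)} = -3 + \frac{82 + k}{7 + k}$ ($o{\left(k \right)} = -3 + \frac{k + 82}{k + 7} = -3 + \frac{82 + k}{7 + k}$)
$\frac{1}{o{\left(K{\left(15,-17 \right)} \right)} + 97920} = \frac{1}{\frac{61 - 2 \left(-5 - 255\right)}{7 - 260} + 97920} = \frac{1}{\frac{61 - -520}{7 - 260} + 97920} = \frac{1}{\frac{61 + 520}{-253} + 97920} = \frac{1}{\left(- \frac{1}{253}\right) 581 + 97920} = \frac{1}{- \frac{581}{253} + 97920} = \frac{1}{\frac{24773179}{253}} = \frac{253}{24773179}$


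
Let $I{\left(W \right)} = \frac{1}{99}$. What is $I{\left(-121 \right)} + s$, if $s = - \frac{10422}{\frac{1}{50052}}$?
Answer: $- \frac{51642552455}{99} \approx -5.2164 \cdot 10^{8}$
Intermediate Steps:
$s = -521641944$ ($s = - 10422 \frac{1}{\frac{1}{50052}} = \left(-10422\right) 50052 = -521641944$)
$I{\left(W \right)} = \frac{1}{99}$
$I{\left(-121 \right)} + s = \frac{1}{99} - 521641944 = - \frac{51642552455}{99}$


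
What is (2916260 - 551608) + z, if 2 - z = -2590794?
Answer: 4955448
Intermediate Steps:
z = 2590796 (z = 2 - 1*(-2590794) = 2 + 2590794 = 2590796)
(2916260 - 551608) + z = (2916260 - 551608) + 2590796 = 2364652 + 2590796 = 4955448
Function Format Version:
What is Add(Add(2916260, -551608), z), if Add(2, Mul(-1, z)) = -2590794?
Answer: 4955448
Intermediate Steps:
z = 2590796 (z = Add(2, Mul(-1, -2590794)) = Add(2, 2590794) = 2590796)
Add(Add(2916260, -551608), z) = Add(Add(2916260, -551608), 2590796) = Add(2364652, 2590796) = 4955448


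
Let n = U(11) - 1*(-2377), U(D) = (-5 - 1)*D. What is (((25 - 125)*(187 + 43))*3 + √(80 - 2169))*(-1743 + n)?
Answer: -39192000 + 568*I*√2089 ≈ -3.9192e+7 + 25961.0*I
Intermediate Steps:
U(D) = -6*D
n = 2311 (n = -6*11 - 1*(-2377) = -66 + 2377 = 2311)
(((25 - 125)*(187 + 43))*3 + √(80 - 2169))*(-1743 + n) = (((25 - 125)*(187 + 43))*3 + √(80 - 2169))*(-1743 + 2311) = (-100*230*3 + √(-2089))*568 = (-23000*3 + I*√2089)*568 = (-69000 + I*√2089)*568 = -39192000 + 568*I*√2089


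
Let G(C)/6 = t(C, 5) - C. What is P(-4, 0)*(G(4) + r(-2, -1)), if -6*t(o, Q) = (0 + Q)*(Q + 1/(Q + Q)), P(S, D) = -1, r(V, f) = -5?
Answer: 109/2 ≈ 54.500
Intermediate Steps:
t(o, Q) = -Q*(Q + 1/(2*Q))/6 (t(o, Q) = -(0 + Q)*(Q + 1/(Q + Q))/6 = -Q*(Q + 1/(2*Q))/6)
G(C) = -51/2 - 6*C (G(C) = 6*((-1/12 - ⅙*5²) - C) = 6*((-1/12 - ⅙*25) - C) = 6*((-1/12 - 25/6) - C) = 6*(-17/4 - C) = -51/2 - 6*C)
P(-4, 0)*(G(4) + r(-2, -1)) = -((-51/2 - 6*4) - 5) = -((-51/2 - 24) - 5) = -(-99/2 - 5) = -1*(-109/2) = 109/2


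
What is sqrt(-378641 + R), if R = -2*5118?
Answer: I*sqrt(388877) ≈ 623.6*I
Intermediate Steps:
R = -10236
sqrt(-378641 + R) = sqrt(-378641 - 10236) = sqrt(-388877) = I*sqrt(388877)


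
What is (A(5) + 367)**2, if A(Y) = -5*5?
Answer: 116964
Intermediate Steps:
A(Y) = -25
(A(5) + 367)**2 = (-25 + 367)**2 = 342**2 = 116964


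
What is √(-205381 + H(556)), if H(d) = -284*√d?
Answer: √(-205381 - 568*√139) ≈ 460.52*I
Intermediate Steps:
√(-205381 + H(556)) = √(-205381 - 568*√139)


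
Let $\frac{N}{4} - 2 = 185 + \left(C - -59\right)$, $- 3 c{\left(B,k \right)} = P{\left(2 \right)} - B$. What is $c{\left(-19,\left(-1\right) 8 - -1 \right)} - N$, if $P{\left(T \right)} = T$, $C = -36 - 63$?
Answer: $-595$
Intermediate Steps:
$C = -99$
$c{\left(B,k \right)} = - \frac{2}{3} + \frac{B}{3}$ ($c{\left(B,k \right)} = - \frac{2 - B}{3} = - \frac{2}{3} + \frac{B}{3}$)
$N = 588$ ($N = 8 + 4 \left(185 - 40\right) = 8 + 4 \cdot 145 = 8 + 580 = 588$)
$c{\left(-19,\left(-1\right) 8 - -1 \right)} - N = \left(- \frac{2}{3} + \frac{1}{3} \left(-19\right)\right) - 588 = \left(- \frac{2}{3} - \frac{19}{3}\right) - 588 = -7 - 588 = -595$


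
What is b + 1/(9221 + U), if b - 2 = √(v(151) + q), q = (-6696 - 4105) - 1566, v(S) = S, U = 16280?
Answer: 51003/25501 + 2*I*√3054 ≈ 2.0 + 110.53*I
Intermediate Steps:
q = -12367 (q = -10801 - 1566 = -12367)
b = 2 + 2*I*√3054 (b = 2 + √(151 - 12367) = 2 + √(-12216) = 2 + 2*I*√3054 ≈ 2.0 + 110.53*I)
b + 1/(9221 + U) = (2 + 2*I*√3054) + 1/(9221 + 16280) = (2 + 2*I*√3054) + 1/25501 = 51003/25501 + 2*I*√3054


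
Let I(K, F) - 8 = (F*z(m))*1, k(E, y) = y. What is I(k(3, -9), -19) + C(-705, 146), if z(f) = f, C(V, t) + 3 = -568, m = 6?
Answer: -677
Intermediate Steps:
C(V, t) = -571 (C(V, t) = -3 - 568 = -571)
I(K, F) = 8 + 6*F (I(K, F) = 8 + (F*6)*1 = 8 + (6*F)*1 = 8 + 6*F)
I(k(3, -9), -19) + C(-705, 146) = (8 + 6*(-19)) - 571 = (8 - 114) - 571 = -106 - 571 = -677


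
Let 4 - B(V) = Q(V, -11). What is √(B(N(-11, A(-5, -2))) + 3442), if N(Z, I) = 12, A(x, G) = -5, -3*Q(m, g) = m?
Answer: 5*√138 ≈ 58.737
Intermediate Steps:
Q(m, g) = -m/3
B(V) = 4 + V/3 (B(V) = 4 - (-1)*V/3 = 4 + V/3)
√(B(N(-11, A(-5, -2))) + 3442) = √((4 + (⅓)*12) + 3442) = √((4 + 4) + 3442) = √(8 + 3442) = √3450 = 5*√138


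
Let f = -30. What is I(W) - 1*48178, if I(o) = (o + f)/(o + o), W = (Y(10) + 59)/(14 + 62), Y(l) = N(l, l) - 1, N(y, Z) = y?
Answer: -1638605/34 ≈ -48194.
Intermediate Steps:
Y(l) = -1 + l (Y(l) = l - 1 = -1 + l)
W = 17/19 (W = ((-1 + 10) + 59)/(14 + 62) = (9 + 59)/76 = 68*(1/76) = 17/19 ≈ 0.89474)
I(o) = (-30 + o)/(2*o) (I(o) = (o - 30)/(o + o) = (-30 + o)/((2*o)) = (-30 + o)*(1/(2*o)) = (-30 + o)/(2*o))
I(W) - 1*48178 = (-30 + 17/19)/(2*(17/19)) - 1*48178 = (½)*(19/17)*(-553/19) - 48178 = -553/34 - 48178 = -1638605/34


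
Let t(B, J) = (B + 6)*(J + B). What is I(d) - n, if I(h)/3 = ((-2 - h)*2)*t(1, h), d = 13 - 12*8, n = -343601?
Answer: 64637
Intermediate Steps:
t(B, J) = (6 + B)*(B + J)
d = -83 (d = 13 - 96 = -83)
I(h) = 3*(-4 - 2*h)*(7 + 7*h) (I(h) = 3*(((-2 - h)*2)*(1² + 6*1 + 6*h + 1*h)) = 3*((-4 - 2*h)*(1 + 6 + 6*h + h)) = 3*((-4 - 2*h)*(7 + 7*h)) = 3*(-4 - 2*h)*(7 + 7*h))
I(d) - n = -42*(1 - 83)*(2 - 83) - 1*(-343601) = -42*(-82)*(-81) + 343601 = -278964 + 343601 = 64637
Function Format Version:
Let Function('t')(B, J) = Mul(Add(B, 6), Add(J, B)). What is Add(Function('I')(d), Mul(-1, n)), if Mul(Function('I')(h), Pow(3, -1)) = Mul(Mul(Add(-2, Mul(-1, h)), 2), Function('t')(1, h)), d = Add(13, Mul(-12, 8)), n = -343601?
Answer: 64637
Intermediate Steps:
Function('t')(B, J) = Mul(Add(6, B), Add(B, J))
d = -83 (d = Add(13, -96) = -83)
Function('I')(h) = Mul(3, Add(-4, Mul(-2, h)), Add(7, Mul(7, h))) (Function('I')(h) = Mul(3, Mul(Mul(Add(-2, Mul(-1, h)), 2), Add(Pow(1, 2), Mul(6, 1), Mul(6, h), Mul(1, h)))) = Mul(3, Mul(Add(-4, Mul(-2, h)), Add(1, 6, Mul(6, h), h))) = Mul(3, Mul(Add(-4, Mul(-2, h)), Add(7, Mul(7, h)))) = Mul(3, Add(-4, Mul(-2, h)), Add(7, Mul(7, h))))
Add(Function('I')(d), Mul(-1, n)) = Add(Mul(-42, Add(1, -83), Add(2, -83)), Mul(-1, -343601)) = Add(Mul(-42, -82, -81), 343601) = Add(-278964, 343601) = 64637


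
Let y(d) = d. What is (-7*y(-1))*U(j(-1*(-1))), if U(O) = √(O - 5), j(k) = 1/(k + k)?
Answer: 21*I*√2/2 ≈ 14.849*I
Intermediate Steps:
j(k) = 1/(2*k)
U(O) = √(-5 + O)
(-7*y(-1))*U(j(-1*(-1))) = (-7*(-1))*√(-5 + 1/(2*((-1*(-1))))) = 7*√(-5 + (½)/1) = 7*√(-5 + (½)*1) = 7*√(-5 + ½) = 7*√(-9/2) = 7*(3*I*√2/2) = 21*I*√2/2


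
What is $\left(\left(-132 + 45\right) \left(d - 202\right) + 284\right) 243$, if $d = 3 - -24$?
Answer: $3768687$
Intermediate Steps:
$d = 27$ ($d = 3 + 24 = 27$)
$\left(\left(-132 + 45\right) \left(d - 202\right) + 284\right) 243 = \left(\left(-132 + 45\right) \left(27 - 202\right) + 284\right) 243 = \left(\left(-87\right) \left(-175\right) + 284\right) 243 = \left(15225 + 284\right) 243 = 15509 \cdot 243 = 3768687$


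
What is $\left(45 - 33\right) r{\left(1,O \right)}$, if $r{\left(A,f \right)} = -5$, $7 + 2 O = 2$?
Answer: $-60$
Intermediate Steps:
$O = - \frac{5}{2}$ ($O = - \frac{7}{2} + \frac{1}{2} \cdot 2 = - \frac{7}{2} + 1 = - \frac{5}{2} \approx -2.5$)
$\left(45 - 33\right) r{\left(1,O \right)} = \left(45 - 33\right) \left(-5\right) = 12 \left(-5\right) = -60$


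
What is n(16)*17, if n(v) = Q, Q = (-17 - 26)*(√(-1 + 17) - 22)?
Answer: 13158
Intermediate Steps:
Q = 774 (Q = -43*(√16 - 22) = -43*(4 - 22) = -43*(-18) = 774)
n(v) = 774
n(16)*17 = 774*17 = 13158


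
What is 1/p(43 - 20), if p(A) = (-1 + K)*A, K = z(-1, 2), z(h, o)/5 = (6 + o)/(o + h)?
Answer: 1/897 ≈ 0.0011148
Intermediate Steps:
z(h, o) = 5*(6 + o)/(h + o) (z(h, o) = 5*((6 + o)/(o + h)) = 5*((6 + o)/(h + o)) = 5*(6 + o)/(h + o))
K = 40 (K = 5*(6 + 2)/(-1 + 2) = 5*8/1 = 5*1*8 = 40)
p(A) = 39*A (p(A) = (-1 + 40)*A = 39*A)
1/p(43 - 20) = 1/(39*(43 - 20)) = 1/(39*23) = 1/897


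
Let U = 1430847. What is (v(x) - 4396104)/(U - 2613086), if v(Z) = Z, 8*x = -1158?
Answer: 17584995/4728956 ≈ 3.7186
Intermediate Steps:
x = -579/4 (x = (1/8)*(-1158) = -579/4 ≈ -144.75)
(v(x) - 4396104)/(U - 2613086) = (-579/4 - 4396104)/(1430847 - 2613086) = -17584995/4/(-1182239) = -17584995/4*(-1/1182239) = 17584995/4728956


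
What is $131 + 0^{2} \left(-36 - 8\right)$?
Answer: $131$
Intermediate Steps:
$131 + 0^{2} \left(-36 - 8\right) = 131 + 0 \left(-36 - 8\right) = 131 + 0 \left(-44\right) = 131 + 0 = 131$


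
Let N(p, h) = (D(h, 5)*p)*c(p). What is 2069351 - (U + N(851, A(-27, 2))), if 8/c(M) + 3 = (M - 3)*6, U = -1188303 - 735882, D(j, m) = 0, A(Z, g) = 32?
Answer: 3993536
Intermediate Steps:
U = -1924185
c(M) = 8/(-21 + 6*M) (c(M) = 8/(-3 + (M - 3)*6) = 8/(-3 + (-3 + M)*6) = 8/(-3 + (-18 + 6*M)) = 8/(-21 + 6*M))
N(p, h) = 0 (N(p, h) = (0*p)*(8/(3*(-7 + 2*p))) = 0*(8/(3*(-7 + 2*p))) = 0)
2069351 - (U + N(851, A(-27, 2))) = 2069351 - (-1924185 + 0) = 2069351 - 1*(-1924185) = 2069351 + 1924185 = 3993536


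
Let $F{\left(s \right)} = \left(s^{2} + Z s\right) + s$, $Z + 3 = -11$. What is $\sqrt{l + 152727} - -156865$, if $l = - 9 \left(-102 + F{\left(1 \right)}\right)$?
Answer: $156865 + \sqrt{153753} \approx 1.5726 \cdot 10^{5}$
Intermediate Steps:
$Z = -14$ ($Z = -3 - 11 = -14$)
$F{\left(s \right)} = s^{2} - 13 s$ ($F{\left(s \right)} = \left(s^{2} - 14 s\right) + s = s^{2} - 13 s$)
$l = 1026$ ($l = - 9 \left(-102 + 1 \left(-13 + 1\right)\right) = - 9 \left(-102 + 1 \left(-12\right)\right) = - 9 \left(-102 - 12\right) = \left(-9\right) \left(-114\right) = 1026$)
$\sqrt{l + 152727} - -156865 = \sqrt{1026 + 152727} - -156865 = \sqrt{153753} + 156865 = 156865 + \sqrt{153753}$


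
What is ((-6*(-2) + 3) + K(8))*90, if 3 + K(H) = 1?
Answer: 1170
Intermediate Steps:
K(H) = -2 (K(H) = -3 + 1 = -2)
((-6*(-2) + 3) + K(8))*90 = ((-6*(-2) + 3) - 2)*90 = ((12 + 3) - 2)*90 = (15 - 2)*90 = 13*90 = 1170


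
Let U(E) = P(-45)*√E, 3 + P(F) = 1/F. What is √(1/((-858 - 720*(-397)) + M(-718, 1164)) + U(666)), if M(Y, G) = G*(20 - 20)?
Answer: √(7124550 - 18408674473440*√74)/1424910 ≈ 8.8315*I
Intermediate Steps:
P(F) = -3 + 1/F
M(Y, G) = 0 (M(Y, G) = G*0 = 0)
U(E) = -136*√E/45 (U(E) = (-3 + 1/(-45))*√E = (-3 - 1/45)*√E = -136*√E/45)
√(1/((-858 - 720*(-397)) + M(-718, 1164)) + U(666)) = √(1/((-858 - 720*(-397)) + 0) - 136*√74/15) = √(1/((-858 + 285840) + 0) - 136*√74/15) = √(1/(284982 + 0) - 136*√74/15) = √(1/284982 - 136*√74/15)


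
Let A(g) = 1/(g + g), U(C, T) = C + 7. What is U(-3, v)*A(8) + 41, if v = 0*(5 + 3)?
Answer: 165/4 ≈ 41.250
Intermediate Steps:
v = 0 (v = 0*8 = 0)
U(C, T) = 7 + C
A(g) = 1/(2*g)
U(-3, v)*A(8) + 41 = (7 - 3)*((½)/8) + 41 = 4*((½)*(⅛)) + 41 = 4*(1/16) + 41 = ¼ + 41 = 165/4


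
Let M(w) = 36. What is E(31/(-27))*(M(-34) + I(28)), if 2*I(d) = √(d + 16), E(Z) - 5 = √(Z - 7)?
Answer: (36 + √11)*(45 + 2*I*√165)/9 ≈ 196.58 + 112.23*I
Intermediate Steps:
E(Z) = 5 + √(-7 + Z) (E(Z) = 5 + √(Z - 7) = 5 + √(-7 + Z))
I(d) = √(16 + d)/2 (I(d) = √(d + 16)/2 = √(16 + d)/2)
E(31/(-27))*(M(-34) + I(28)) = (5 + √(-7 + 31/(-27)))*(36 + √(16 + 28)/2) = (5 + √(-7 + 31*(-1/27)))*(36 + √44/2) = (5 + √(-7 - 31/27))*(36 + (2*√11)/2) = (5 + √(-220/27))*(36 + √11) = (5 + 2*I*√165/9)*(36 + √11)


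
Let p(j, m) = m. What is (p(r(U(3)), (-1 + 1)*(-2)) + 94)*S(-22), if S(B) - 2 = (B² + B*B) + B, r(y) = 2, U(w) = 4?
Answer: 89112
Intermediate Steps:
S(B) = 2 + B + 2*B² (S(B) = 2 + ((B² + B*B) + B) = 2 + ((B² + B²) + B) = 2 + (2*B² + B) = 2 + (B + 2*B²) = 2 + B + 2*B²)
(p(r(U(3)), (-1 + 1)*(-2)) + 94)*S(-22) = ((-1 + 1)*(-2) + 94)*(2 - 22 + 2*(-22)²) = (0*(-2) + 94)*(2 - 22 + 2*484) = (0 + 94)*(2 - 22 + 968) = 94*948 = 89112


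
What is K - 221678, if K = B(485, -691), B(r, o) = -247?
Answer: -221925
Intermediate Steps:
K = -247
K - 221678 = -247 - 221678 = -221925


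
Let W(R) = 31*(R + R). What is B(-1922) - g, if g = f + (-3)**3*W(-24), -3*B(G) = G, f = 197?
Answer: -119197/3 ≈ -39732.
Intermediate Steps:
B(G) = -G/3
W(R) = 62*R (W(R) = 31*(2*R) = 62*R)
g = 40373 (g = 197 + (-3)**3*(62*(-24)) = 197 - 27*(-1488) = 197 + 40176 = 40373)
B(-1922) - g = -1/3*(-1922) - 1*40373 = 1922/3 - 40373 = -119197/3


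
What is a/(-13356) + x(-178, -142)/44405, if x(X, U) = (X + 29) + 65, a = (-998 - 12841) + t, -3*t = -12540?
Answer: 427785991/593073180 ≈ 0.72130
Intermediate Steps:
t = 4180 (t = -⅓*(-12540) = 4180)
a = -9659 (a = (-998 - 12841) + 4180 = -13839 + 4180 = -9659)
x(X, U) = 94 + X (x(X, U) = (29 + X) + 65 = 94 + X)
a/(-13356) + x(-178, -142)/44405 = -9659/(-13356) + (94 - 178)/44405 = -9659*(-1/13356) - 84*1/44405 = 9659/13356 - 84/44405 = 427785991/593073180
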